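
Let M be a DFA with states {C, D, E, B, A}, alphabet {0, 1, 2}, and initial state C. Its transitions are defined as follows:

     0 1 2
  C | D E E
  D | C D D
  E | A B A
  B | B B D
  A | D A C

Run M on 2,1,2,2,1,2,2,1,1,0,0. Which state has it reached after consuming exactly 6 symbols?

D

C → E → B → D → D → D → D
After 6 symbols: D.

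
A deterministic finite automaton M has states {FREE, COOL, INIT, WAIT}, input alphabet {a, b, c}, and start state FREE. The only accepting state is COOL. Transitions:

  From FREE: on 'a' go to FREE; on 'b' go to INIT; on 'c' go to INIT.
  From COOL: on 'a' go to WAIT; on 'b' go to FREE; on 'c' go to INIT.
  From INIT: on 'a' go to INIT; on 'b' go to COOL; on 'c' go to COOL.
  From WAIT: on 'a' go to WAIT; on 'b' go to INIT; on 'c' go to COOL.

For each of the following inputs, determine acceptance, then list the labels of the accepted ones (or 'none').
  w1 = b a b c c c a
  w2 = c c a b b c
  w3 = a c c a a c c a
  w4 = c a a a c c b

w4

w1:
  start at FREE
  read 'b': FREE → INIT
  read 'a': INIT → INIT
  read 'b': INIT → COOL
  read 'c': COOL → INIT
  read 'c': INIT → COOL
  read 'c': COOL → INIT
  read 'a': INIT → INIT
  end INIT, rejected
w2:
  start at FREE
  read 'c': FREE → INIT
  read 'c': INIT → COOL
  read 'a': COOL → WAIT
  read 'b': WAIT → INIT
  read 'b': INIT → COOL
  read 'c': COOL → INIT
  end INIT, rejected
w3:
  start at FREE
  read 'a': FREE → FREE
  read 'c': FREE → INIT
  read 'c': INIT → COOL
  read 'a': COOL → WAIT
  read 'a': WAIT → WAIT
  read 'c': WAIT → COOL
  read 'c': COOL → INIT
  read 'a': INIT → INIT
  end INIT, rejected
w4:
  start at FREE
  read 'c': FREE → INIT
  read 'a': INIT → INIT
  read 'a': INIT → INIT
  read 'a': INIT → INIT
  read 'c': INIT → COOL
  read 'c': COOL → INIT
  read 'b': INIT → COOL
  end COOL, accepted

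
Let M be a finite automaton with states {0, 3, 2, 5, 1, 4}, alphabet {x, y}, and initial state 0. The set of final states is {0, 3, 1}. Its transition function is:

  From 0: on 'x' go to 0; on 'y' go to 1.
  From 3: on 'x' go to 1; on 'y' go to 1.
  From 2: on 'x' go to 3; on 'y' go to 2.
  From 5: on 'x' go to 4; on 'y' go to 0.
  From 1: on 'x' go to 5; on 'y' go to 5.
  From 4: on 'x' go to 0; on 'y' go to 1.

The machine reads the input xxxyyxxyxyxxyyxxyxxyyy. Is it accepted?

Trace: 0 -x-> 0 -x-> 0 -x-> 0 -y-> 1 -y-> 5 -x-> 4 -x-> 0 -y-> 1 -x-> 5 -y-> 0 -x-> 0 -x-> 0 -y-> 1 -y-> 5 -x-> 4 -x-> 0 -y-> 1 -x-> 5 -x-> 4 -y-> 1 -y-> 5 -y-> 0
End state 0 is accepting.

Yes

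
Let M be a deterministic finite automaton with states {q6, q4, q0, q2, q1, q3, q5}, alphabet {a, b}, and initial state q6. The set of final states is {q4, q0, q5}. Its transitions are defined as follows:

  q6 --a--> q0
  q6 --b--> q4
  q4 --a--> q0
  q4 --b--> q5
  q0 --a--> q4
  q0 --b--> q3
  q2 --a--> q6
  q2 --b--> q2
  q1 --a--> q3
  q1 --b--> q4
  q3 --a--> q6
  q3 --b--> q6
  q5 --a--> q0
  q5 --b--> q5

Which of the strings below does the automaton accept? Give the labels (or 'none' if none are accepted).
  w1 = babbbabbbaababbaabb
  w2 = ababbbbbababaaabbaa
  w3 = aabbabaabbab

w1, w2

w1:
  start at q6
  read 'b': q6 → q4
  read 'a': q4 → q0
  read 'b': q0 → q3
  read 'b': q3 → q6
  read 'b': q6 → q4
  read 'a': q4 → q0
  read 'b': q0 → q3
  read 'b': q3 → q6
  read 'b': q6 → q4
  read 'a': q4 → q0
  read 'a': q0 → q4
  read 'b': q4 → q5
  read 'a': q5 → q0
  read 'b': q0 → q3
  read 'b': q3 → q6
  read 'a': q6 → q0
  read 'a': q0 → q4
  read 'b': q4 → q5
  read 'b': q5 → q5
  end q5, accepted
w2:
  start at q6
  read 'a': q6 → q0
  read 'b': q0 → q3
  read 'a': q3 → q6
  read 'b': q6 → q4
  read 'b': q4 → q5
  read 'b': q5 → q5
  read 'b': q5 → q5
  read 'b': q5 → q5
  read 'a': q5 → q0
  read 'b': q0 → q3
  read 'a': q3 → q6
  read 'b': q6 → q4
  read 'a': q4 → q0
  read 'a': q0 → q4
  read 'a': q4 → q0
  read 'b': q0 → q3
  read 'b': q3 → q6
  read 'a': q6 → q0
  read 'a': q0 → q4
  end q4, accepted
w3:
  start at q6
  read 'a': q6 → q0
  read 'a': q0 → q4
  read 'b': q4 → q5
  read 'b': q5 → q5
  read 'a': q5 → q0
  read 'b': q0 → q3
  read 'a': q3 → q6
  read 'a': q6 → q0
  read 'b': q0 → q3
  read 'b': q3 → q6
  read 'a': q6 → q0
  read 'b': q0 → q3
  end q3, rejected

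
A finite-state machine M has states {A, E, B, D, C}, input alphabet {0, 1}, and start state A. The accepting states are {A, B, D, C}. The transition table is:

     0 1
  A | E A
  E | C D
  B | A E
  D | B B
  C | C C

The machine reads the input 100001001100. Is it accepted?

Yes

A → A → E → C → C → C → C → C → C → C → C → C → C
End state C is accepting.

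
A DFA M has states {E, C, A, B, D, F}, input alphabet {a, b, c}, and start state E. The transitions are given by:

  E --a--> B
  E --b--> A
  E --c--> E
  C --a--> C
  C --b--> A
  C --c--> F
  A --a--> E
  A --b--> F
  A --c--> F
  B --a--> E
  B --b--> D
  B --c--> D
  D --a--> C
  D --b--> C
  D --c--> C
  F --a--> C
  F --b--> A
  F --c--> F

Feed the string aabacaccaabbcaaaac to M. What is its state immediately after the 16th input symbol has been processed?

start at E
read 'a': E → B
read 'a': B → E
read 'b': E → A
read 'a': A → E
read 'c': E → E
read 'a': E → B
read 'c': B → D
read 'c': D → C
read 'a': C → C
read 'a': C → C
read 'b': C → A
read 'b': A → F
read 'c': F → F
read 'a': F → C
read 'a': C → C
read 'a': C → C
After 16 symbols: C.

C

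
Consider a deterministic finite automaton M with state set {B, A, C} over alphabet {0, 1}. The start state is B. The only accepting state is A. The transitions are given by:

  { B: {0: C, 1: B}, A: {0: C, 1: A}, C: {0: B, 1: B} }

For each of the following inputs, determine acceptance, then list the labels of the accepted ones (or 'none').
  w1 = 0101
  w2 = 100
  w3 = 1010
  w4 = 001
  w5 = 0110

w1: B → C → B → C → B  → end B, rejected
w2: B → B → C → B  → end B, rejected
w3: B → B → C → B → C  → end C, rejected
w4: B → C → B → B  → end B, rejected
w5: B → C → B → B → C  → end C, rejected

none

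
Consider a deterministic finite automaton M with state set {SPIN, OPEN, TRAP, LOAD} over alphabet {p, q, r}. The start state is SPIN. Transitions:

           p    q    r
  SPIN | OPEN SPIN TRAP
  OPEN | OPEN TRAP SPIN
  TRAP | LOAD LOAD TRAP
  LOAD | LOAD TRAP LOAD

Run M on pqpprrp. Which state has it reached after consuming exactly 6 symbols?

LOAD

Trace: SPIN -p-> OPEN -q-> TRAP -p-> LOAD -p-> LOAD -r-> LOAD -r-> LOAD
After 6 symbols: LOAD.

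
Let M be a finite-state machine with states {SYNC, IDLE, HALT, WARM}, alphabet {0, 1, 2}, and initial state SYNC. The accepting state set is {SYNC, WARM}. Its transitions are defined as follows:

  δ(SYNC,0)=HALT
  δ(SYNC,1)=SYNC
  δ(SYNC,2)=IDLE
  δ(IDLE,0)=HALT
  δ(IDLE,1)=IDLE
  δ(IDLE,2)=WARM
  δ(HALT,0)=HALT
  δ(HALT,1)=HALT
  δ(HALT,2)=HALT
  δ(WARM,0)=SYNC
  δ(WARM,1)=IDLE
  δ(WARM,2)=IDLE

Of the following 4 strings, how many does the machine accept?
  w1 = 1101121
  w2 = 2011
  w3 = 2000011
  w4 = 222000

0

w1: Trace: SYNC -1-> SYNC -1-> SYNC -0-> HALT -1-> HALT -1-> HALT -2-> HALT -1-> HALT  → end HALT, rejected
w2: Trace: SYNC -2-> IDLE -0-> HALT -1-> HALT -1-> HALT  → end HALT, rejected
w3: Trace: SYNC -2-> IDLE -0-> HALT -0-> HALT -0-> HALT -0-> HALT -1-> HALT -1-> HALT  → end HALT, rejected
w4: Trace: SYNC -2-> IDLE -2-> WARM -2-> IDLE -0-> HALT -0-> HALT -0-> HALT  → end HALT, rejected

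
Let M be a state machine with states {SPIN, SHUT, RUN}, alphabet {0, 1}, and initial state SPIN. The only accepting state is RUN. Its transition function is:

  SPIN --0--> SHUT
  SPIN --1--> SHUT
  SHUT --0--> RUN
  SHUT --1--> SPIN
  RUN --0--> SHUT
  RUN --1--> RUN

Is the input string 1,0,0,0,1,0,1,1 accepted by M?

No

start at SPIN
read '1': SPIN → SHUT
read '0': SHUT → RUN
read '0': RUN → SHUT
read '0': SHUT → RUN
read '1': RUN → RUN
read '0': RUN → SHUT
read '1': SHUT → SPIN
read '1': SPIN → SHUT
End state SHUT is not accepting.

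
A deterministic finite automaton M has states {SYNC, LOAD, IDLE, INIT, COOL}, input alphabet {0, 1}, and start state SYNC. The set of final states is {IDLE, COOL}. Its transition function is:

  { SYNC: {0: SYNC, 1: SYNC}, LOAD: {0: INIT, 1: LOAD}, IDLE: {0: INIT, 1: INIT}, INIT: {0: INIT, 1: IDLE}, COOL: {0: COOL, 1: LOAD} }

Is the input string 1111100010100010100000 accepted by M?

Trace: SYNC -1-> SYNC -1-> SYNC -1-> SYNC -1-> SYNC -1-> SYNC -0-> SYNC -0-> SYNC -0-> SYNC -1-> SYNC -0-> SYNC -1-> SYNC -0-> SYNC -0-> SYNC -0-> SYNC -1-> SYNC -0-> SYNC -1-> SYNC -0-> SYNC -0-> SYNC -0-> SYNC -0-> SYNC -0-> SYNC
End state SYNC is not accepting.

No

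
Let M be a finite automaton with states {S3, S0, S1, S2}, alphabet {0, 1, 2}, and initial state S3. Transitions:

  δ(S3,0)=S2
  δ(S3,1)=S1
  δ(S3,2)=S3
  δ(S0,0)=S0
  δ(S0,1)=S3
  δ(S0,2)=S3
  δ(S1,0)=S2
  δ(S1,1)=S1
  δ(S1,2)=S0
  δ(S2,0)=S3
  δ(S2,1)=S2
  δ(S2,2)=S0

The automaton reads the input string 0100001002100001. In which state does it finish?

start at S3
read '0': S3 → S2
read '1': S2 → S2
read '0': S2 → S3
read '0': S3 → S2
read '0': S2 → S3
read '0': S3 → S2
read '1': S2 → S2
read '0': S2 → S3
read '0': S3 → S2
read '2': S2 → S0
read '1': S0 → S3
read '0': S3 → S2
read '0': S2 → S3
read '0': S3 → S2
read '0': S2 → S3
read '1': S3 → S1

S1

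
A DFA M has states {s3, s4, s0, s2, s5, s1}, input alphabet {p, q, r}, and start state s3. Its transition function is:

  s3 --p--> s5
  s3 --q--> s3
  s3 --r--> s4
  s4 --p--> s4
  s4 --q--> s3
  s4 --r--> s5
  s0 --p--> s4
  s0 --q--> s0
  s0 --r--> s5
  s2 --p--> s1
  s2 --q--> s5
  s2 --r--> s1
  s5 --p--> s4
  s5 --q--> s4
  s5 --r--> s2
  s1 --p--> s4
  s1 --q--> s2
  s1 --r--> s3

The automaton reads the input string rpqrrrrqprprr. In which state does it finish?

s1

Trace: s3 -r-> s4 -p-> s4 -q-> s3 -r-> s4 -r-> s5 -r-> s2 -r-> s1 -q-> s2 -p-> s1 -r-> s3 -p-> s5 -r-> s2 -r-> s1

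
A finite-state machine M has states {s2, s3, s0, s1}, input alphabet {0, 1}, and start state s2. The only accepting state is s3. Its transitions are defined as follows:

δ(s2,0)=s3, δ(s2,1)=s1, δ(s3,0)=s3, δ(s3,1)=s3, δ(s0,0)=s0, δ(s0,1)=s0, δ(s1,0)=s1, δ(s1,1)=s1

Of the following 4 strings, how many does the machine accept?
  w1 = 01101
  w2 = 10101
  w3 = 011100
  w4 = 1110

w1: s2 → s3 → s3 → s3 → s3 → s3  → end s3, accepted
w2: s2 → s1 → s1 → s1 → s1 → s1  → end s1, rejected
w3: s2 → s3 → s3 → s3 → s3 → s3 → s3  → end s3, accepted
w4: s2 → s1 → s1 → s1 → s1  → end s1, rejected

2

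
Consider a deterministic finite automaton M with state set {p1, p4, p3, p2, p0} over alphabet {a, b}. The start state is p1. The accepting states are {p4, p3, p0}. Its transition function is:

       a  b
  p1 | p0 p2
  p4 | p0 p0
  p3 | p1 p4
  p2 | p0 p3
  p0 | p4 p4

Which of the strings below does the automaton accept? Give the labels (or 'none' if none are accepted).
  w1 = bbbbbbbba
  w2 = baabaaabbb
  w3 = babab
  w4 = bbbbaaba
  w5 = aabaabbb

w1, w2, w3, w4, w5

w1: Trace: p1 -b-> p2 -b-> p3 -b-> p4 -b-> p0 -b-> p4 -b-> p0 -b-> p4 -b-> p0 -a-> p4  → end p4, accepted
w2: Trace: p1 -b-> p2 -a-> p0 -a-> p4 -b-> p0 -a-> p4 -a-> p0 -a-> p4 -b-> p0 -b-> p4 -b-> p0  → end p0, accepted
w3: Trace: p1 -b-> p2 -a-> p0 -b-> p4 -a-> p0 -b-> p4  → end p4, accepted
w4: Trace: p1 -b-> p2 -b-> p3 -b-> p4 -b-> p0 -a-> p4 -a-> p0 -b-> p4 -a-> p0  → end p0, accepted
w5: Trace: p1 -a-> p0 -a-> p4 -b-> p0 -a-> p4 -a-> p0 -b-> p4 -b-> p0 -b-> p4  → end p4, accepted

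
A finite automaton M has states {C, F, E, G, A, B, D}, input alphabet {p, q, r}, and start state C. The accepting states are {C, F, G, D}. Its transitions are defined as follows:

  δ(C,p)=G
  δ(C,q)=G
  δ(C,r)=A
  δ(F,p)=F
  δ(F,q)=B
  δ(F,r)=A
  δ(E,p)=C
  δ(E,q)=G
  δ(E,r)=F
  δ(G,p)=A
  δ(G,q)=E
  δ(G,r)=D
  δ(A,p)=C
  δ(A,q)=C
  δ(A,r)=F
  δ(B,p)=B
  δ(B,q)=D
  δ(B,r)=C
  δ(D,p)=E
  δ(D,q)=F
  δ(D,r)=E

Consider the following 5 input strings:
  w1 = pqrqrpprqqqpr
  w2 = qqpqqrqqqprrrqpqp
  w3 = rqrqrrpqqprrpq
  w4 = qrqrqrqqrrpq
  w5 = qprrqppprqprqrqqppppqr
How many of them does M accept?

3

w1:
  start at C
  read 'p': C → G
  read 'q': G → E
  read 'r': E → F
  read 'q': F → B
  read 'r': B → C
  read 'p': C → G
  read 'p': G → A
  read 'r': A → F
  read 'q': F → B
  read 'q': B → D
  read 'q': D → F
  read 'p': F → F
  read 'r': F → A
  end A, rejected
w2:
  start at C
  read 'q': C → G
  read 'q': G → E
  read 'p': E → C
  read 'q': C → G
  read 'q': G → E
  read 'r': E → F
  read 'q': F → B
  read 'q': B → D
  read 'q': D → F
  read 'p': F → F
  read 'r': F → A
  read 'r': A → F
  read 'r': F → A
  read 'q': A → C
  read 'p': C → G
  read 'q': G → E
  read 'p': E → C
  end C, accepted
w3:
  start at C
  read 'r': C → A
  read 'q': A → C
  read 'r': C → A
  read 'q': A → C
  read 'r': C → A
  read 'r': A → F
  read 'p': F → F
  read 'q': F → B
  read 'q': B → D
  read 'p': D → E
  read 'r': E → F
  read 'r': F → A
  read 'p': A → C
  read 'q': C → G
  end G, accepted
w4:
  start at C
  read 'q': C → G
  read 'r': G → D
  read 'q': D → F
  read 'r': F → A
  read 'q': A → C
  read 'r': C → A
  read 'q': A → C
  read 'q': C → G
  read 'r': G → D
  read 'r': D → E
  read 'p': E → C
  read 'q': C → G
  end G, accepted
w5:
  start at C
  read 'q': C → G
  read 'p': G → A
  read 'r': A → F
  read 'r': F → A
  read 'q': A → C
  read 'p': C → G
  read 'p': G → A
  read 'p': A → C
  read 'r': C → A
  read 'q': A → C
  read 'p': C → G
  read 'r': G → D
  read 'q': D → F
  read 'r': F → A
  read 'q': A → C
  read 'q': C → G
  read 'p': G → A
  read 'p': A → C
  read 'p': C → G
  read 'p': G → A
  read 'q': A → C
  read 'r': C → A
  end A, rejected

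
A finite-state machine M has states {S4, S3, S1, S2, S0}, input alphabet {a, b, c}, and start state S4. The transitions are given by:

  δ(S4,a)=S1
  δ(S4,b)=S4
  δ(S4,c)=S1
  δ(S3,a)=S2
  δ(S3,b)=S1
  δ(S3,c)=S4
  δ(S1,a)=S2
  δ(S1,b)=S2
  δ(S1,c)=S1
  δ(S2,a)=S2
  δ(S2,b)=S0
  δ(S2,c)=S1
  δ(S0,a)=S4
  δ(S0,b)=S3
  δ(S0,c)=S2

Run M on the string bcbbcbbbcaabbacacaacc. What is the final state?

Trace: S4 -b-> S4 -c-> S1 -b-> S2 -b-> S0 -c-> S2 -b-> S0 -b-> S3 -b-> S1 -c-> S1 -a-> S2 -a-> S2 -b-> S0 -b-> S3 -a-> S2 -c-> S1 -a-> S2 -c-> S1 -a-> S2 -a-> S2 -c-> S1 -c-> S1

S1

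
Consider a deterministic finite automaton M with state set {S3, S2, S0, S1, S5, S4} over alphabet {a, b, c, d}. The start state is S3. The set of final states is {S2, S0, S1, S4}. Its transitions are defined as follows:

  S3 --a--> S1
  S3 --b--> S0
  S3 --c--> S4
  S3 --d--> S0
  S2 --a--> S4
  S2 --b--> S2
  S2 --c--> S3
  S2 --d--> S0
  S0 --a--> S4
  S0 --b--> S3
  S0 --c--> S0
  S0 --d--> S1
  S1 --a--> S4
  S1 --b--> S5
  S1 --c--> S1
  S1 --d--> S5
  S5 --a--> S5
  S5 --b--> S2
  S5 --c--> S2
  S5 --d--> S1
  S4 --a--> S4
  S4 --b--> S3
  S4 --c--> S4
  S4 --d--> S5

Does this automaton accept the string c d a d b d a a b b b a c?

start at S3
read 'c': S3 → S4
read 'd': S4 → S5
read 'a': S5 → S5
read 'd': S5 → S1
read 'b': S1 → S5
read 'd': S5 → S1
read 'a': S1 → S4
read 'a': S4 → S4
read 'b': S4 → S3
read 'b': S3 → S0
read 'b': S0 → S3
read 'a': S3 → S1
read 'c': S1 → S1
End state S1 is accepting.

Yes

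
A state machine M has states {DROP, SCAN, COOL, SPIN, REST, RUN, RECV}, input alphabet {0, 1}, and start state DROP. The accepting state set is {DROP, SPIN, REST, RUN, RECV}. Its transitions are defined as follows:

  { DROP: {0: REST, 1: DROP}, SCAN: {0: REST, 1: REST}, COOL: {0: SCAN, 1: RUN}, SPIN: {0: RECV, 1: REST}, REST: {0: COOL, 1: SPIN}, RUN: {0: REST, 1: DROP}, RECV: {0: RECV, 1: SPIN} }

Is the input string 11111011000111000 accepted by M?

Trace: DROP -1-> DROP -1-> DROP -1-> DROP -1-> DROP -1-> DROP -0-> REST -1-> SPIN -1-> REST -0-> COOL -0-> SCAN -0-> REST -1-> SPIN -1-> REST -1-> SPIN -0-> RECV -0-> RECV -0-> RECV
End state RECV is accepting.

Yes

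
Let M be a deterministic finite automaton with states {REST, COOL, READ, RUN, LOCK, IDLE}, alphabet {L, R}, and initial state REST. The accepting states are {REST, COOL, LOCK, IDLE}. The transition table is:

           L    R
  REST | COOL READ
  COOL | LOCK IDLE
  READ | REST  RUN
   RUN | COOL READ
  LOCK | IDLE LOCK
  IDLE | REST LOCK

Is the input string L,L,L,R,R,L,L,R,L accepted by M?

REST → COOL → LOCK → IDLE → LOCK → LOCK → IDLE → REST → READ → REST
End state REST is accepting.

Yes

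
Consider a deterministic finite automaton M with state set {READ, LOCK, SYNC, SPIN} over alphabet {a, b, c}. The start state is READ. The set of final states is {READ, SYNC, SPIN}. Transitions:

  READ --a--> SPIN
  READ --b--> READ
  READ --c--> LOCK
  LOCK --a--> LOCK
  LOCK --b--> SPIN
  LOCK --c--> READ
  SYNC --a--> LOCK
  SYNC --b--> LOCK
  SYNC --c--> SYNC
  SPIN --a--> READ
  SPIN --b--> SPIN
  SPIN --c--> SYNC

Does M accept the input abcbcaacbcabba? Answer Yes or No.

Yes

Trace: READ -a-> SPIN -b-> SPIN -c-> SYNC -b-> LOCK -c-> READ -a-> SPIN -a-> READ -c-> LOCK -b-> SPIN -c-> SYNC -a-> LOCK -b-> SPIN -b-> SPIN -a-> READ
End state READ is accepting.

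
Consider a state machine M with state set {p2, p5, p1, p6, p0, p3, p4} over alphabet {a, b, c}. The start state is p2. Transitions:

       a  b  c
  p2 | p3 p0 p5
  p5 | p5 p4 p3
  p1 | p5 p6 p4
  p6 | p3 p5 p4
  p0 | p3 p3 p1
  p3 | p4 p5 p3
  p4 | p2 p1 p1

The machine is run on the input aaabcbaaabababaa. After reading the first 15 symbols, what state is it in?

Trace: p2 -a-> p3 -a-> p4 -a-> p2 -b-> p0 -c-> p1 -b-> p6 -a-> p3 -a-> p4 -a-> p2 -b-> p0 -a-> p3 -b-> p5 -a-> p5 -b-> p4 -a-> p2
After 15 symbols: p2.

p2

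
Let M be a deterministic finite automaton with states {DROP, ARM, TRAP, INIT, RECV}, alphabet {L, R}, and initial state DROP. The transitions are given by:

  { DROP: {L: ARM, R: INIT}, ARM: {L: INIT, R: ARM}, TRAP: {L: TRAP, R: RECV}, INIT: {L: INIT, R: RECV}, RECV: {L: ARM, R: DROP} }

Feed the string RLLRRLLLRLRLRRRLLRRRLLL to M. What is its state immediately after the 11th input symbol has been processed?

ARM

DROP → INIT → INIT → INIT → RECV → DROP → ARM → INIT → INIT → RECV → ARM → ARM
After 11 symbols: ARM.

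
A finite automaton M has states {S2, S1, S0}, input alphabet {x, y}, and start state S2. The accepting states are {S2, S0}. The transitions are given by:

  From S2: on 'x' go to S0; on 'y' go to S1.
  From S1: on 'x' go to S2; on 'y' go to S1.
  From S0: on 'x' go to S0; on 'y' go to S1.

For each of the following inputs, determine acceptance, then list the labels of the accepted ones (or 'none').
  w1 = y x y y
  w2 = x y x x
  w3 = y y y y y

w1:
  start at S2
  read 'y': S2 → S1
  read 'x': S1 → S2
  read 'y': S2 → S1
  read 'y': S1 → S1
  end S1, rejected
w2:
  start at S2
  read 'x': S2 → S0
  read 'y': S0 → S1
  read 'x': S1 → S2
  read 'x': S2 → S0
  end S0, accepted
w3:
  start at S2
  read 'y': S2 → S1
  read 'y': S1 → S1
  read 'y': S1 → S1
  read 'y': S1 → S1
  read 'y': S1 → S1
  end S1, rejected

w2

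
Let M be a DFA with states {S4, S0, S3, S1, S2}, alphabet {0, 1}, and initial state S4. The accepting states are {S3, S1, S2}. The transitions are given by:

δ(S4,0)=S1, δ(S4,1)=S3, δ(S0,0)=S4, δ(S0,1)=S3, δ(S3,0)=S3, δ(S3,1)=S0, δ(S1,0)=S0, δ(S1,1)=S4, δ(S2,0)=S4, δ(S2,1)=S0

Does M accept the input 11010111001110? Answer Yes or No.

No

start at S4
read '1': S4 → S3
read '1': S3 → S0
read '0': S0 → S4
read '1': S4 → S3
read '0': S3 → S3
read '1': S3 → S0
read '1': S0 → S3
read '1': S3 → S0
read '0': S0 → S4
read '0': S4 → S1
read '1': S1 → S4
read '1': S4 → S3
read '1': S3 → S0
read '0': S0 → S4
End state S4 is not accepting.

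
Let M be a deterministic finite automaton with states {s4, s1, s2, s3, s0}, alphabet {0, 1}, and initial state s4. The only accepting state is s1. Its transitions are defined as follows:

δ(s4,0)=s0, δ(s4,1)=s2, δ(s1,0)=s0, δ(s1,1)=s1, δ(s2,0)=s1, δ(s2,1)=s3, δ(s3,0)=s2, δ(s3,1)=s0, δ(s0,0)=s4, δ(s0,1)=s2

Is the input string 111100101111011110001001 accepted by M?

start at s4
read '1': s4 → s2
read '1': s2 → s3
read '1': s3 → s0
read '1': s0 → s2
read '0': s2 → s1
read '0': s1 → s0
read '1': s0 → s2
read '0': s2 → s1
read '1': s1 → s1
read '1': s1 → s1
read '1': s1 → s1
read '1': s1 → s1
read '0': s1 → s0
read '1': s0 → s2
read '1': s2 → s3
read '1': s3 → s0
read '1': s0 → s2
read '0': s2 → s1
read '0': s1 → s0
read '0': s0 → s4
read '1': s4 → s2
read '0': s2 → s1
read '0': s1 → s0
read '1': s0 → s2
End state s2 is not accepting.

No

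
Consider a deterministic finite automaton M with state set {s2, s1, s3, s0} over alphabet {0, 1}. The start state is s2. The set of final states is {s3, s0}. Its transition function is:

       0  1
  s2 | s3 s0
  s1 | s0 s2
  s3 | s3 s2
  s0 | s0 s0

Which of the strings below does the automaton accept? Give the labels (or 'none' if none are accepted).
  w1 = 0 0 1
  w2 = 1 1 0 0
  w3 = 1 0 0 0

w2, w3

w1: Trace: s2 -0-> s3 -0-> s3 -1-> s2  → end s2, rejected
w2: Trace: s2 -1-> s0 -1-> s0 -0-> s0 -0-> s0  → end s0, accepted
w3: Trace: s2 -1-> s0 -0-> s0 -0-> s0 -0-> s0  → end s0, accepted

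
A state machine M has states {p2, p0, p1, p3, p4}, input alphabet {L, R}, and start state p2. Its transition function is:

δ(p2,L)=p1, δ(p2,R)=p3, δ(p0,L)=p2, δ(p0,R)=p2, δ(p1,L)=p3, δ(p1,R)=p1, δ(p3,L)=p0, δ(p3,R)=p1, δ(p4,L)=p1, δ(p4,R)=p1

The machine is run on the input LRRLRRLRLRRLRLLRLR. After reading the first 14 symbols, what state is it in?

Trace: p2 -L-> p1 -R-> p1 -R-> p1 -L-> p3 -R-> p1 -R-> p1 -L-> p3 -R-> p1 -L-> p3 -R-> p1 -R-> p1 -L-> p3 -R-> p1 -L-> p3
After 14 symbols: p3.

p3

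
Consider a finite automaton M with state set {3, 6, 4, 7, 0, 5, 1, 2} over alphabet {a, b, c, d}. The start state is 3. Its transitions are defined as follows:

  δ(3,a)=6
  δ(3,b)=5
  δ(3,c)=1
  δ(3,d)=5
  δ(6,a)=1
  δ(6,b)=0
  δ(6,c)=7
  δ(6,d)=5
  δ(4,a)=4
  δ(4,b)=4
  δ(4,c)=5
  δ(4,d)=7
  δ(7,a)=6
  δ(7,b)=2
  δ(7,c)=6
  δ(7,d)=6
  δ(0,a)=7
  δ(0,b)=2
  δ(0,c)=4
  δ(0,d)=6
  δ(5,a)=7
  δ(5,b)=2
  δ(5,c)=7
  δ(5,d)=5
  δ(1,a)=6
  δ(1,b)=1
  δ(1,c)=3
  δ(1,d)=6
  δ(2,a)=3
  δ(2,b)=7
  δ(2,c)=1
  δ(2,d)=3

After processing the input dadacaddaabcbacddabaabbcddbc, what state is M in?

1

3 → 5 → 7 → 6 → 1 → 3 → 6 → 5 → 5 → 7 → 6 → 0 → 4 → 4 → 4 → 5 → 5 → 5 → 7 → 2 → 3 → 6 → 0 → 2 → 1 → 6 → 5 → 2 → 1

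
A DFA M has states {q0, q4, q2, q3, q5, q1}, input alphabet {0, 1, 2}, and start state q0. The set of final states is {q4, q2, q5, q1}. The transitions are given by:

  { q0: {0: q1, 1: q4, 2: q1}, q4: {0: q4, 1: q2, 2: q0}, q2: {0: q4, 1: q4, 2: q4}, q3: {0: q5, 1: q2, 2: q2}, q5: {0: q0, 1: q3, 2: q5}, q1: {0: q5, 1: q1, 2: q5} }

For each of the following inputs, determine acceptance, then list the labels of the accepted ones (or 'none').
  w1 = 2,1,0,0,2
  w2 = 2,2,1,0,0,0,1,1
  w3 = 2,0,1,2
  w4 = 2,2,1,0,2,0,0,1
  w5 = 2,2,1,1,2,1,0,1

w1, w2, w3, w4, w5

w1:
  start at q0
  read '2': q0 → q1
  read '1': q1 → q1
  read '0': q1 → q5
  read '0': q5 → q0
  read '2': q0 → q1
  end q1, accepted
w2:
  start at q0
  read '2': q0 → q1
  read '2': q1 → q5
  read '1': q5 → q3
  read '0': q3 → q5
  read '0': q5 → q0
  read '0': q0 → q1
  read '1': q1 → q1
  read '1': q1 → q1
  end q1, accepted
w3:
  start at q0
  read '2': q0 → q1
  read '0': q1 → q5
  read '1': q5 → q3
  read '2': q3 → q2
  end q2, accepted
w4:
  start at q0
  read '2': q0 → q1
  read '2': q1 → q5
  read '1': q5 → q3
  read '0': q3 → q5
  read '2': q5 → q5
  read '0': q5 → q0
  read '0': q0 → q1
  read '1': q1 → q1
  end q1, accepted
w5:
  start at q0
  read '2': q0 → q1
  read '2': q1 → q5
  read '1': q5 → q3
  read '1': q3 → q2
  read '2': q2 → q4
  read '1': q4 → q2
  read '0': q2 → q4
  read '1': q4 → q2
  end q2, accepted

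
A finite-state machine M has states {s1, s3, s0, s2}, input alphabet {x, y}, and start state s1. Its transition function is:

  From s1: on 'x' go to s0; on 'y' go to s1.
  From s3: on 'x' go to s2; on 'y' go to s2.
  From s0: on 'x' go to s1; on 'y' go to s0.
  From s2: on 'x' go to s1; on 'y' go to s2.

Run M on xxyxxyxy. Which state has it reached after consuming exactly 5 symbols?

s1

s1 → s0 → s1 → s1 → s0 → s1
After 5 symbols: s1.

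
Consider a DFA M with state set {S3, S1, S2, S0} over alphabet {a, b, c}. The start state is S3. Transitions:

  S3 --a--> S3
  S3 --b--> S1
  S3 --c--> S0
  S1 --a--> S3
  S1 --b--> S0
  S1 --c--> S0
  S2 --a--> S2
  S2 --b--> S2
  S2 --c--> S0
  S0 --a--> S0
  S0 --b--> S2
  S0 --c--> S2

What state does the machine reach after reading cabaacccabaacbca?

S0

start at S3
read 'c': S3 → S0
read 'a': S0 → S0
read 'b': S0 → S2
read 'a': S2 → S2
read 'a': S2 → S2
read 'c': S2 → S0
read 'c': S0 → S2
read 'c': S2 → S0
read 'a': S0 → S0
read 'b': S0 → S2
read 'a': S2 → S2
read 'a': S2 → S2
read 'c': S2 → S0
read 'b': S0 → S2
read 'c': S2 → S0
read 'a': S0 → S0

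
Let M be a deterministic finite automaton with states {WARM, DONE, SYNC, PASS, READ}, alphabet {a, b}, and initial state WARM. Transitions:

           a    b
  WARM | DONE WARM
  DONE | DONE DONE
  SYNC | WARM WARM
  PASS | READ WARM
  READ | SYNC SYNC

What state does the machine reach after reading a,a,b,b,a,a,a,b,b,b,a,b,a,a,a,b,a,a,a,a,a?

start at WARM
read 'a': WARM → DONE
read 'a': DONE → DONE
read 'b': DONE → DONE
read 'b': DONE → DONE
read 'a': DONE → DONE
read 'a': DONE → DONE
read 'a': DONE → DONE
read 'b': DONE → DONE
read 'b': DONE → DONE
read 'b': DONE → DONE
read 'a': DONE → DONE
read 'b': DONE → DONE
read 'a': DONE → DONE
read 'a': DONE → DONE
read 'a': DONE → DONE
read 'b': DONE → DONE
read 'a': DONE → DONE
read 'a': DONE → DONE
read 'a': DONE → DONE
read 'a': DONE → DONE
read 'a': DONE → DONE

DONE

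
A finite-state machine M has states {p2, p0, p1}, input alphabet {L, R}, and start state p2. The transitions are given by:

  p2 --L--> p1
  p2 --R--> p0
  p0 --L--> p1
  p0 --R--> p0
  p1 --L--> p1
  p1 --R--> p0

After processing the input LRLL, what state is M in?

p1

Trace: p2 -L-> p1 -R-> p0 -L-> p1 -L-> p1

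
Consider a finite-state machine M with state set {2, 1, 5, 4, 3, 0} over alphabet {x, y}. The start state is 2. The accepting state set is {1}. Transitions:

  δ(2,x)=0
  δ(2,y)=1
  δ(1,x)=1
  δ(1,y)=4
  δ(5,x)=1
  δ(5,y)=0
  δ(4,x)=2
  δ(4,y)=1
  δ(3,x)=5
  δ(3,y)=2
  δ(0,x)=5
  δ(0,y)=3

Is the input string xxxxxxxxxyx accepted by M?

start at 2
read 'x': 2 → 0
read 'x': 0 → 5
read 'x': 5 → 1
read 'x': 1 → 1
read 'x': 1 → 1
read 'x': 1 → 1
read 'x': 1 → 1
read 'x': 1 → 1
read 'x': 1 → 1
read 'y': 1 → 4
read 'x': 4 → 2
End state 2 is not accepting.

No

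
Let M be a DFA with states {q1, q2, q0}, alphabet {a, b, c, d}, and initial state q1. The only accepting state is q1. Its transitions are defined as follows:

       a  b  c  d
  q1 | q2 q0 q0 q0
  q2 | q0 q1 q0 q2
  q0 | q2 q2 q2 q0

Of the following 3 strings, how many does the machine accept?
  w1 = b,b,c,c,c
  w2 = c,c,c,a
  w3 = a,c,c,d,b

1

w1: Trace: q1 -b-> q0 -b-> q2 -c-> q0 -c-> q2 -c-> q0  → end q0, rejected
w2: Trace: q1 -c-> q0 -c-> q2 -c-> q0 -a-> q2  → end q2, rejected
w3: Trace: q1 -a-> q2 -c-> q0 -c-> q2 -d-> q2 -b-> q1  → end q1, accepted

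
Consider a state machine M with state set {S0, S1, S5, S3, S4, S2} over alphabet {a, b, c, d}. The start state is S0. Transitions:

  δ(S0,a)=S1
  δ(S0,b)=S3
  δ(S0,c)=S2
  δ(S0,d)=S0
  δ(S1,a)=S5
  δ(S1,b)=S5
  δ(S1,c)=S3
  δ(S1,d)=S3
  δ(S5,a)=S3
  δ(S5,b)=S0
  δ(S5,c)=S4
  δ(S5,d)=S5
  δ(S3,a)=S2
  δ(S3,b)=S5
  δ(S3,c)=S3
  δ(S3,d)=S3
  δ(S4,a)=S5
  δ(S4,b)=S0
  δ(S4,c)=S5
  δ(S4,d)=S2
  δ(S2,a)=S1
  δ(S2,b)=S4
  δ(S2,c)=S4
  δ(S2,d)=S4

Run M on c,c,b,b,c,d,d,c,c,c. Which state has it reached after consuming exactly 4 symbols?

S3

start at S0
read 'c': S0 → S2
read 'c': S2 → S4
read 'b': S4 → S0
read 'b': S0 → S3
After 4 symbols: S3.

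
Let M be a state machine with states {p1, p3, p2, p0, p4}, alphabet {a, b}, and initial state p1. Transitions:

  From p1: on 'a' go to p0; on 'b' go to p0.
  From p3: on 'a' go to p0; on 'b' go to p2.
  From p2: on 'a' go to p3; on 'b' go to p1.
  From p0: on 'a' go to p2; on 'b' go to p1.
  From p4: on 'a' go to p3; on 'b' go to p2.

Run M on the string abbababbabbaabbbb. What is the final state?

p1

Trace: p1 -a-> p0 -b-> p1 -b-> p0 -a-> p2 -b-> p1 -a-> p0 -b-> p1 -b-> p0 -a-> p2 -b-> p1 -b-> p0 -a-> p2 -a-> p3 -b-> p2 -b-> p1 -b-> p0 -b-> p1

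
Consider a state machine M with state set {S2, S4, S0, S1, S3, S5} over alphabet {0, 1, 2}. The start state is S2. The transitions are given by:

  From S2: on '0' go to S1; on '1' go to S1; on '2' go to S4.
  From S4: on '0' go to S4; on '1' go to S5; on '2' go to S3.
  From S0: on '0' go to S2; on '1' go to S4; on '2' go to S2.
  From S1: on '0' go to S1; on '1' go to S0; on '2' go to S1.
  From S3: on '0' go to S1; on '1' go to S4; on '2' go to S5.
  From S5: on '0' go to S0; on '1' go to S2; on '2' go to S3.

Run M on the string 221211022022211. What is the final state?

start at S2
read '2': S2 → S4
read '2': S4 → S3
read '1': S3 → S4
read '2': S4 → S3
read '1': S3 → S4
read '1': S4 → S5
read '0': S5 → S0
read '2': S0 → S2
read '2': S2 → S4
read '0': S4 → S4
read '2': S4 → S3
read '2': S3 → S5
read '2': S5 → S3
read '1': S3 → S4
read '1': S4 → S5

S5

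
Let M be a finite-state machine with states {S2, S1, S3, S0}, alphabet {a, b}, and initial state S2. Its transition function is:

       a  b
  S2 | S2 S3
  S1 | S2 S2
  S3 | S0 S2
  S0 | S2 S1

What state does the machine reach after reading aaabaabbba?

S0

Trace: S2 -a-> S2 -a-> S2 -a-> S2 -b-> S3 -a-> S0 -a-> S2 -b-> S3 -b-> S2 -b-> S3 -a-> S0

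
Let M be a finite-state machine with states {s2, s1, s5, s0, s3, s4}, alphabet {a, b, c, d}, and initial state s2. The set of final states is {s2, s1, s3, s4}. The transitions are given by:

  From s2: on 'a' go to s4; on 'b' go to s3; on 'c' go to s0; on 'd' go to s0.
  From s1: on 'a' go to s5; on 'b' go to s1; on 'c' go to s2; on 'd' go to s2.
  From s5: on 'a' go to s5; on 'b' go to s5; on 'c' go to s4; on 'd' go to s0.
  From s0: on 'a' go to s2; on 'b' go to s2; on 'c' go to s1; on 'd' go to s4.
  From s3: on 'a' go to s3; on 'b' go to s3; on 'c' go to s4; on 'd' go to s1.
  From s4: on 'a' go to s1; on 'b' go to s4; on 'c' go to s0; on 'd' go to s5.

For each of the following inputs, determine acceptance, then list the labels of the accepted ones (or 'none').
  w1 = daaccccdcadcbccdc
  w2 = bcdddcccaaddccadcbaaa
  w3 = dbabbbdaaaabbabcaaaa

w1: s2 → s0 → s2 → s4 → s0 → s1 → s2 → s0 → s4 → s0 → s2 → s0 → s1 → s1 → s2 → s0 → s4 → s0  → end s0, rejected
w2: s2 → s3 → s4 → s5 → s0 → s4 → s0 → s1 → s2 → s4 → s1 → s2 → s0 → s1 → s2 → s4 → s5 → s4 → s4 → s1 → s5 → s5  → end s5, rejected
w3: s2 → s0 → s2 → s4 → s4 → s4 → s4 → s5 → s5 → s5 → s5 → s5 → s5 → s5 → s5 → s5 → s4 → s1 → s5 → s5 → s5  → end s5, rejected

none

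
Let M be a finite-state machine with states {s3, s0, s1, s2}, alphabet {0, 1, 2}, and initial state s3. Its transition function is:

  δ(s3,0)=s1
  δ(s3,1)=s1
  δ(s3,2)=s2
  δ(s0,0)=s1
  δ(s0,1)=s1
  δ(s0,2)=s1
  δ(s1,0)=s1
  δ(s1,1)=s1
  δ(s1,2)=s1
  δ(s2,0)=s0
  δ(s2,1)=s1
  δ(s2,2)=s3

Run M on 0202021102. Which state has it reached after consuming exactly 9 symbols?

s3 → s1 → s1 → s1 → s1 → s1 → s1 → s1 → s1 → s1
After 9 symbols: s1.

s1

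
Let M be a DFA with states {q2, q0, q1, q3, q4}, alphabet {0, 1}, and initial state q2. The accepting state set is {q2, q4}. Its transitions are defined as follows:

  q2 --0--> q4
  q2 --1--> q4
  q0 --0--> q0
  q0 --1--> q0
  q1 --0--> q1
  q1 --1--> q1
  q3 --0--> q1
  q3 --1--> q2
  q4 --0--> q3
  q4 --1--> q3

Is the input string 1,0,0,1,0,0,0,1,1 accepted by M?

start at q2
read '1': q2 → q4
read '0': q4 → q3
read '0': q3 → q1
read '1': q1 → q1
read '0': q1 → q1
read '0': q1 → q1
read '0': q1 → q1
read '1': q1 → q1
read '1': q1 → q1
End state q1 is not accepting.

No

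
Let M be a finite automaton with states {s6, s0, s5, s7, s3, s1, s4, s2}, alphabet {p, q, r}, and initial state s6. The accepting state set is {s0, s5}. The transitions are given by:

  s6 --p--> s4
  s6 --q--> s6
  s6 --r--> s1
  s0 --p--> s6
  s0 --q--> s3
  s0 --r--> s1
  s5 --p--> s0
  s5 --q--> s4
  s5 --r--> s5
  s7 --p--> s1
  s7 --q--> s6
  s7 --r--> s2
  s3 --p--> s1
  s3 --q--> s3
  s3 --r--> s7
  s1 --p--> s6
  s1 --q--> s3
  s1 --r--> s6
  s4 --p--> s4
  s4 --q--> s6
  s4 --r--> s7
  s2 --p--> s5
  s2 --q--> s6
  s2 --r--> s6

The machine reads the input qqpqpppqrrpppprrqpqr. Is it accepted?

Trace: s6 -q-> s6 -q-> s6 -p-> s4 -q-> s6 -p-> s4 -p-> s4 -p-> s4 -q-> s6 -r-> s1 -r-> s6 -p-> s4 -p-> s4 -p-> s4 -p-> s4 -r-> s7 -r-> s2 -q-> s6 -p-> s4 -q-> s6 -r-> s1
End state s1 is not accepting.

No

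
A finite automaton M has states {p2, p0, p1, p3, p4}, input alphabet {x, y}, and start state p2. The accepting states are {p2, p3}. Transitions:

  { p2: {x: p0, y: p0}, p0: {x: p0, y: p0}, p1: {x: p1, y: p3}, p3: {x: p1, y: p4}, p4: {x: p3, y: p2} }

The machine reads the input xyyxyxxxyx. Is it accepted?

No

start at p2
read 'x': p2 → p0
read 'y': p0 → p0
read 'y': p0 → p0
read 'x': p0 → p0
read 'y': p0 → p0
read 'x': p0 → p0
read 'x': p0 → p0
read 'x': p0 → p0
read 'y': p0 → p0
read 'x': p0 → p0
End state p0 is not accepting.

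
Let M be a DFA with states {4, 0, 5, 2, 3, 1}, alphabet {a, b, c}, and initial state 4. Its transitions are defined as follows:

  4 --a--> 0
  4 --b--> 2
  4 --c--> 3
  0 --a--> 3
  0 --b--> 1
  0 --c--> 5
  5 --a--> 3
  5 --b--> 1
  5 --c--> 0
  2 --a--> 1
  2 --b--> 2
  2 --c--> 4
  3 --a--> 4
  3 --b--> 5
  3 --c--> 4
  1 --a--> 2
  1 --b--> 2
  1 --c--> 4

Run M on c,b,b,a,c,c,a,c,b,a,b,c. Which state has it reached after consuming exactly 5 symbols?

4

start at 4
read 'c': 4 → 3
read 'b': 3 → 5
read 'b': 5 → 1
read 'a': 1 → 2
read 'c': 2 → 4
After 5 symbols: 4.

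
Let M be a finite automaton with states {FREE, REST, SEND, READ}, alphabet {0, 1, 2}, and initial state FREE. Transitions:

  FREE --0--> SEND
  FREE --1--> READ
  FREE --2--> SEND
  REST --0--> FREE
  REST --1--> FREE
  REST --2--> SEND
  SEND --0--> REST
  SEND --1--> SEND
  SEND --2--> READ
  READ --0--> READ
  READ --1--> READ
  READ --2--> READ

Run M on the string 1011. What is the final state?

FREE → READ → READ → READ → READ

READ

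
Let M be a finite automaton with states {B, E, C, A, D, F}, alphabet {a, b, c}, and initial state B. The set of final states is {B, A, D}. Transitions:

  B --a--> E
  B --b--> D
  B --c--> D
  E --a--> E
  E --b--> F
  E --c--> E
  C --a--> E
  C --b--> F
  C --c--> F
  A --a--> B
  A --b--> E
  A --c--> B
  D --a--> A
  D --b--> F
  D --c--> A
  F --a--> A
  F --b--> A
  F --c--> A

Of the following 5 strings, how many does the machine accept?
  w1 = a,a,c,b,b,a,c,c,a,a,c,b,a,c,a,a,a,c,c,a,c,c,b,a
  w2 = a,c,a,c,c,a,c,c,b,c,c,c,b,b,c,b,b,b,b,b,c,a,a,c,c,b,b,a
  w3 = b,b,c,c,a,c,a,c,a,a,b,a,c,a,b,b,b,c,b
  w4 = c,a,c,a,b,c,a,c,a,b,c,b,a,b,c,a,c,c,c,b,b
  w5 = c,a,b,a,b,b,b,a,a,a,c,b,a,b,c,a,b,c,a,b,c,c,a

3

w1:
  start at B
  read 'a': B → E
  read 'a': E → E
  read 'c': E → E
  read 'b': E → F
  read 'b': F → A
  read 'a': A → B
  read 'c': B → D
  read 'c': D → A
  read 'a': A → B
  read 'a': B → E
  read 'c': E → E
  read 'b': E → F
  read 'a': F → A
  read 'c': A → B
  read 'a': B → E
  read 'a': E → E
  read 'a': E → E
  read 'c': E → E
  read 'c': E → E
  read 'a': E → E
  read 'c': E → E
  read 'c': E → E
  read 'b': E → F
  read 'a': F → A
  end A, accepted
w2:
  start at B
  read 'a': B → E
  read 'c': E → E
  read 'a': E → E
  read 'c': E → E
  read 'c': E → E
  read 'a': E → E
  read 'c': E → E
  read 'c': E → E
  read 'b': E → F
  read 'c': F → A
  read 'c': A → B
  read 'c': B → D
  read 'b': D → F
  read 'b': F → A
  read 'c': A → B
  read 'b': B → D
  read 'b': D → F
  read 'b': F → A
  read 'b': A → E
  read 'b': E → F
  read 'c': F → A
  read 'a': A → B
  read 'a': B → E
  read 'c': E → E
  read 'c': E → E
  read 'b': E → F
  read 'b': F → A
  read 'a': A → B
  end B, accepted
w3:
  start at B
  read 'b': B → D
  read 'b': D → F
  read 'c': F → A
  read 'c': A → B
  read 'a': B → E
  read 'c': E → E
  read 'a': E → E
  read 'c': E → E
  read 'a': E → E
  read 'a': E → E
  read 'b': E → F
  read 'a': F → A
  read 'c': A → B
  read 'a': B → E
  read 'b': E → F
  read 'b': F → A
  read 'b': A → E
  read 'c': E → E
  read 'b': E → F
  end F, rejected
w4:
  start at B
  read 'c': B → D
  read 'a': D → A
  read 'c': A → B
  read 'a': B → E
  read 'b': E → F
  read 'c': F → A
  read 'a': A → B
  read 'c': B → D
  read 'a': D → A
  read 'b': A → E
  read 'c': E → E
  read 'b': E → F
  read 'a': F → A
  read 'b': A → E
  read 'c': E → E
  read 'a': E → E
  read 'c': E → E
  read 'c': E → E
  read 'c': E → E
  read 'b': E → F
  read 'b': F → A
  end A, accepted
w5:
  start at B
  read 'c': B → D
  read 'a': D → A
  read 'b': A → E
  read 'a': E → E
  read 'b': E → F
  read 'b': F → A
  read 'b': A → E
  read 'a': E → E
  read 'a': E → E
  read 'a': E → E
  read 'c': E → E
  read 'b': E → F
  read 'a': F → A
  read 'b': A → E
  read 'c': E → E
  read 'a': E → E
  read 'b': E → F
  read 'c': F → A
  read 'a': A → B
  read 'b': B → D
  read 'c': D → A
  read 'c': A → B
  read 'a': B → E
  end E, rejected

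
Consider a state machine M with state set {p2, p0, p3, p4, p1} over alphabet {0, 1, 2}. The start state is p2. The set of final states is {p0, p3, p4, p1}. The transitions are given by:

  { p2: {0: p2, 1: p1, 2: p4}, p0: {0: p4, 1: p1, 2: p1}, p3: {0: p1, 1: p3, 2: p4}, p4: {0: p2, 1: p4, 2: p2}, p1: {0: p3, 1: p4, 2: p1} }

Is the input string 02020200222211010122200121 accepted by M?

p2 → p2 → p4 → p2 → p4 → p2 → p4 → p2 → p2 → p4 → p2 → p4 → p2 → p1 → p4 → p2 → p1 → p3 → p3 → p4 → p2 → p4 → p2 → p2 → p1 → p1 → p4
End state p4 is accepting.

Yes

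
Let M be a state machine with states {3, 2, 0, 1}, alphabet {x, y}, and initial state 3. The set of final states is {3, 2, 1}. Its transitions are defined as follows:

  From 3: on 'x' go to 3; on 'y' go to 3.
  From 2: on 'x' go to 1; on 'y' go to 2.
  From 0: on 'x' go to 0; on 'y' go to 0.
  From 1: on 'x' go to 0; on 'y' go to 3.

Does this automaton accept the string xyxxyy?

Yes

start at 3
read 'x': 3 → 3
read 'y': 3 → 3
read 'x': 3 → 3
read 'x': 3 → 3
read 'y': 3 → 3
read 'y': 3 → 3
End state 3 is accepting.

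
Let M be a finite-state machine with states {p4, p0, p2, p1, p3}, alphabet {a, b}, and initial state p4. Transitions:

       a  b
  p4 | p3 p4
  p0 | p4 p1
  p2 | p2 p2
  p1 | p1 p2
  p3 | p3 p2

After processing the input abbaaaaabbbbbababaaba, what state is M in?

start at p4
read 'a': p4 → p3
read 'b': p3 → p2
read 'b': p2 → p2
read 'a': p2 → p2
read 'a': p2 → p2
read 'a': p2 → p2
read 'a': p2 → p2
read 'a': p2 → p2
read 'b': p2 → p2
read 'b': p2 → p2
read 'b': p2 → p2
read 'b': p2 → p2
read 'b': p2 → p2
read 'a': p2 → p2
read 'b': p2 → p2
read 'a': p2 → p2
read 'b': p2 → p2
read 'a': p2 → p2
read 'a': p2 → p2
read 'b': p2 → p2
read 'a': p2 → p2

p2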